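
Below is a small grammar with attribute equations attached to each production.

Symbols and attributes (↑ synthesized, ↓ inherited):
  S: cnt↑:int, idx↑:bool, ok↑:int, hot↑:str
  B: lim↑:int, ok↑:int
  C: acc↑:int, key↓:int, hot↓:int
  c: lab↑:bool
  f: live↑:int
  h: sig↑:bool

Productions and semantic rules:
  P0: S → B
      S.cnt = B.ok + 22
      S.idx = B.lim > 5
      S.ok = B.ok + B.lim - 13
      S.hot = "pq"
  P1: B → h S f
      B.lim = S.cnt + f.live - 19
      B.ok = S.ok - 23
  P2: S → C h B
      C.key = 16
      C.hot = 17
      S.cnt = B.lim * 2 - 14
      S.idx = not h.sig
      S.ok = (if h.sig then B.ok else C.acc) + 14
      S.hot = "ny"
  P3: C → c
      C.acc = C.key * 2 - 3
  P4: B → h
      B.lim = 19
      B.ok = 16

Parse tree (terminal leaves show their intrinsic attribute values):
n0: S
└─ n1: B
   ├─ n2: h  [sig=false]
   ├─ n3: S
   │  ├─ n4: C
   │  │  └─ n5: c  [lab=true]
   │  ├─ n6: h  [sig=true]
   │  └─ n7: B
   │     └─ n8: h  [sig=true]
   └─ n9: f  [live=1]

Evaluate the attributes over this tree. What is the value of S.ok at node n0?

1. n2.sig = false  [terminal]
2. n4.key = 16  [16]
3. n4.hot = 17  [17]
4. n5.lab = true  [terminal]
5. n4.acc = 29  [C.key * 2 - 3]
6. n6.sig = true  [terminal]
7. n8.sig = true  [terminal]
8. n7.lim = 19  [19]
9. n7.ok = 16  [16]
10. n3.cnt = 24  [B.lim * 2 - 14]
11. n3.idx = false  [not h.sig]
12. n3.ok = 30  [(if h.sig then B.ok else C.acc) + 14]
13. n3.hot = "ny"  ["ny"]
14. n9.live = 1  [terminal]
15. n1.lim = 6  [S.cnt + f.live - 19]
16. n1.ok = 7  [S.ok - 23]
17. n0.cnt = 29  [B.ok + 22]
18. n0.idx = true  [B.lim > 5]
19. n0.ok = 0  [B.ok + B.lim - 13]
20. n0.hot = "pq"  ["pq"]

0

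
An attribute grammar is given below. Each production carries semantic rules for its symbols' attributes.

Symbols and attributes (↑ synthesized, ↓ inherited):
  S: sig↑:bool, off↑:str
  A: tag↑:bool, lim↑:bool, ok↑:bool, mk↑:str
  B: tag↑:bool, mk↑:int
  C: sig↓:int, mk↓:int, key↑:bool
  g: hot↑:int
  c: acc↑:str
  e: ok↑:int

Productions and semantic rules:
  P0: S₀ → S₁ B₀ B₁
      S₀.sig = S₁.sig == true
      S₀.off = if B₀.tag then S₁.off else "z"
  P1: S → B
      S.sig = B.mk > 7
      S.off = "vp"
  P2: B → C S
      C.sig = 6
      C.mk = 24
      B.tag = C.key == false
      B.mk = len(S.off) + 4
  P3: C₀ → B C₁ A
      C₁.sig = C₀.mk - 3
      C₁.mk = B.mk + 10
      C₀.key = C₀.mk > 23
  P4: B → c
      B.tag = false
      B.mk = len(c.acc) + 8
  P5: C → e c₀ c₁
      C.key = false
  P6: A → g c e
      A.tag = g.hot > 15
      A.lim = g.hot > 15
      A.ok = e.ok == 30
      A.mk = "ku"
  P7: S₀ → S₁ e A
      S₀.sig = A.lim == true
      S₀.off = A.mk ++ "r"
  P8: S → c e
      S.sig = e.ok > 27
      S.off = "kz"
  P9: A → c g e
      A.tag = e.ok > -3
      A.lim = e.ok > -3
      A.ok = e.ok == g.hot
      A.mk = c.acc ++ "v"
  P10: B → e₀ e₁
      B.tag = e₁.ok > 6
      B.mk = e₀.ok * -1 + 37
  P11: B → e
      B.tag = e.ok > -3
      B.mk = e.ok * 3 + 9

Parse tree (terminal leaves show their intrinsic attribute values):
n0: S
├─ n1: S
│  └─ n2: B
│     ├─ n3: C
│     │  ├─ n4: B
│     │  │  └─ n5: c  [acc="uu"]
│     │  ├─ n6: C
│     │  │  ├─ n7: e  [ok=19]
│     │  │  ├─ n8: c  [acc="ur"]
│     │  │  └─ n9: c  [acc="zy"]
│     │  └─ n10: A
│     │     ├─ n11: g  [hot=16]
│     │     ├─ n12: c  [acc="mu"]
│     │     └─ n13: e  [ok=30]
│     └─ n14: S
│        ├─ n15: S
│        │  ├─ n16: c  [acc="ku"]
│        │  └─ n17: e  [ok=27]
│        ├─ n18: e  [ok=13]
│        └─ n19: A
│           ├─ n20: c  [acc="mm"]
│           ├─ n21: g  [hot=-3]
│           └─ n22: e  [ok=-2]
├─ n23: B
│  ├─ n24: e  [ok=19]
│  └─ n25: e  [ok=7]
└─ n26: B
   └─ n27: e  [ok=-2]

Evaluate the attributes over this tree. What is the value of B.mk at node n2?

8

1. n3.sig = 6  [6]
2. n3.mk = 24  [24]
3. n5.acc = "uu"  [terminal]
4. n4.tag = false  [false]
5. n4.mk = 10  [len(c.acc) + 8]
6. n6.sig = 21  [C₀.mk - 3]
7. n6.mk = 20  [B.mk + 10]
8. n7.ok = 19  [terminal]
9. n8.acc = "ur"  [terminal]
10. n9.acc = "zy"  [terminal]
11. n6.key = false  [false]
12. n11.hot = 16  [terminal]
13. n12.acc = "mu"  [terminal]
14. n13.ok = 30  [terminal]
15. n10.tag = true  [g.hot > 15]
16. n10.lim = true  [g.hot > 15]
17. n10.ok = true  [e.ok == 30]
18. n10.mk = "ku"  ["ku"]
19. n3.key = true  [C₀.mk > 23]
20. n16.acc = "ku"  [terminal]
21. n17.ok = 27  [terminal]
22. n15.sig = false  [e.ok > 27]
23. n15.off = "kz"  ["kz"]
24. n18.ok = 13  [terminal]
25. n20.acc = "mm"  [terminal]
26. n21.hot = -3  [terminal]
27. n22.ok = -2  [terminal]
28. n19.tag = true  [e.ok > -3]
29. n19.lim = true  [e.ok > -3]
30. n19.ok = false  [e.ok == g.hot]
31. n19.mk = "mmv"  [c.acc ++ "v"]
32. n14.sig = true  [A.lim == true]
33. n14.off = "mmvr"  [A.mk ++ "r"]
34. n2.tag = false  [C.key == false]
35. n2.mk = 8  [len(S.off) + 4]
36. n1.sig = true  [B.mk > 7]
37. n1.off = "vp"  ["vp"]
38. n24.ok = 19  [terminal]
39. n25.ok = 7  [terminal]
40. n23.tag = true  [e₁.ok > 6]
41. n23.mk = 18  [e₀.ok * -1 + 37]
42. n27.ok = -2  [terminal]
43. n26.tag = true  [e.ok > -3]
44. n26.mk = 3  [e.ok * 3 + 9]
45. n0.sig = true  [S₁.sig == true]
46. n0.off = "vp"  [if B₀.tag then S₁.off else "z"]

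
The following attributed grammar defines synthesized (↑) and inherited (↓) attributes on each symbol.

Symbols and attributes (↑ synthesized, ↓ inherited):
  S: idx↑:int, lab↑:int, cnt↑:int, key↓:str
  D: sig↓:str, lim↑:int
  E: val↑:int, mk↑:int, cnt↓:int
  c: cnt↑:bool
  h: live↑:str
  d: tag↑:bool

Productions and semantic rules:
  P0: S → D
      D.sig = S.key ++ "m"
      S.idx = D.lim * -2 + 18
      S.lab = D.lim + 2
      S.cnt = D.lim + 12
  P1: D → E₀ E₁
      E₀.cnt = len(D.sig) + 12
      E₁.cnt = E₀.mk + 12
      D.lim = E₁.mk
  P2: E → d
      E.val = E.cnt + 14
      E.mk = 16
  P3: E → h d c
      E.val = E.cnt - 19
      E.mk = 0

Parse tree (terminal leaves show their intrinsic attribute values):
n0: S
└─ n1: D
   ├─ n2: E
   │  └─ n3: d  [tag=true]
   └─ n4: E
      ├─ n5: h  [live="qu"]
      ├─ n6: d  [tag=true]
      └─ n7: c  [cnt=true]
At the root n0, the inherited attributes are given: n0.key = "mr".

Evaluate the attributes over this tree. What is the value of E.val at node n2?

29

1. n0.key = "mr"  [given at root]
2. n1.sig = "mrm"  [S.key ++ "m"]
3. n2.cnt = 15  [len(D.sig) + 12]
4. n3.tag = true  [terminal]
5. n2.val = 29  [E.cnt + 14]
6. n2.mk = 16  [16]
7. n4.cnt = 28  [E₀.mk + 12]
8. n5.live = "qu"  [terminal]
9. n6.tag = true  [terminal]
10. n7.cnt = true  [terminal]
11. n4.val = 9  [E.cnt - 19]
12. n4.mk = 0  [0]
13. n1.lim = 0  [E₁.mk]
14. n0.idx = 18  [D.lim * -2 + 18]
15. n0.lab = 2  [D.lim + 2]
16. n0.cnt = 12  [D.lim + 12]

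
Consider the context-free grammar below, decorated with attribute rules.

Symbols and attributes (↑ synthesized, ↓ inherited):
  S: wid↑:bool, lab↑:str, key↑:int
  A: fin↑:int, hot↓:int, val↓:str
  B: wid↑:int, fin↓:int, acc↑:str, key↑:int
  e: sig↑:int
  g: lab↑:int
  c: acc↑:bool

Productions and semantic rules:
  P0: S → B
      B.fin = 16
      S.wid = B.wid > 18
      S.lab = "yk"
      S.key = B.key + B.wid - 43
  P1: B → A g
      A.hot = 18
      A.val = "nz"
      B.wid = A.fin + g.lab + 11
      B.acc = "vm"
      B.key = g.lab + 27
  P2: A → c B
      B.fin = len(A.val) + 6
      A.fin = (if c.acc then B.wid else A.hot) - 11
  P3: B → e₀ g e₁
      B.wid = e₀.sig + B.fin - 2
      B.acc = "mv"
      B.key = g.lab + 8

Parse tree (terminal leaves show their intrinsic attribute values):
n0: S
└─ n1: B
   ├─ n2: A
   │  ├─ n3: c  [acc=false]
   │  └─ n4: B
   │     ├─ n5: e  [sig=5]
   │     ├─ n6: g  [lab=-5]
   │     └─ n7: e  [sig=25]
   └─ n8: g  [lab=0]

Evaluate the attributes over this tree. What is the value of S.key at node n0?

1. n1.fin = 16  [16]
2. n2.hot = 18  [18]
3. n2.val = "nz"  ["nz"]
4. n3.acc = false  [terminal]
5. n4.fin = 8  [len(A.val) + 6]
6. n5.sig = 5  [terminal]
7. n6.lab = -5  [terminal]
8. n7.sig = 25  [terminal]
9. n4.wid = 11  [e₀.sig + B.fin - 2]
10. n4.acc = "mv"  ["mv"]
11. n4.key = 3  [g.lab + 8]
12. n2.fin = 7  [(if c.acc then B.wid else A.hot) - 11]
13. n8.lab = 0  [terminal]
14. n1.wid = 18  [A.fin + g.lab + 11]
15. n1.acc = "vm"  ["vm"]
16. n1.key = 27  [g.lab + 27]
17. n0.wid = false  [B.wid > 18]
18. n0.lab = "yk"  ["yk"]
19. n0.key = 2  [B.key + B.wid - 43]

2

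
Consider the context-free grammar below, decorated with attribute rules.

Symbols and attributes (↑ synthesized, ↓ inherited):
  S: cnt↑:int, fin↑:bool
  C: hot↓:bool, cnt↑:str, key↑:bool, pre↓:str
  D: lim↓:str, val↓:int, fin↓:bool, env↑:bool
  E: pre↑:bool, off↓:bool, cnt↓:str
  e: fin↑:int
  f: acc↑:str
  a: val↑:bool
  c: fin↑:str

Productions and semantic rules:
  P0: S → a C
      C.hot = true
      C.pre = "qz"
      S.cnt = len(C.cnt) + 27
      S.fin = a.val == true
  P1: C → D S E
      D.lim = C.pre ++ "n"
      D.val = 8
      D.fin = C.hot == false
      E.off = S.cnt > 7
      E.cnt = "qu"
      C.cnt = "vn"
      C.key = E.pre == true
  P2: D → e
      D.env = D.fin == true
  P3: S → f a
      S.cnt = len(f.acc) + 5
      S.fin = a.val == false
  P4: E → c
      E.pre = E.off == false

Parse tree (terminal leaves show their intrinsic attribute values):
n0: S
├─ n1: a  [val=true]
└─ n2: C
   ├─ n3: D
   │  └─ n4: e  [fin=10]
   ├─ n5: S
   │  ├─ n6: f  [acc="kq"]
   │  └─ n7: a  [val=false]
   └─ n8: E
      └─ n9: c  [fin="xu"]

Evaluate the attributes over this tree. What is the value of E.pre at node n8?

1. n1.val = true  [terminal]
2. n2.hot = true  [true]
3. n2.pre = "qz"  ["qz"]
4. n3.lim = "qzn"  [C.pre ++ "n"]
5. n3.val = 8  [8]
6. n3.fin = false  [C.hot == false]
7. n4.fin = 10  [terminal]
8. n3.env = false  [D.fin == true]
9. n6.acc = "kq"  [terminal]
10. n7.val = false  [terminal]
11. n5.cnt = 7  [len(f.acc) + 5]
12. n5.fin = true  [a.val == false]
13. n8.off = false  [S.cnt > 7]
14. n8.cnt = "qu"  ["qu"]
15. n9.fin = "xu"  [terminal]
16. n8.pre = true  [E.off == false]
17. n2.cnt = "vn"  ["vn"]
18. n2.key = true  [E.pre == true]
19. n0.cnt = 29  [len(C.cnt) + 27]
20. n0.fin = true  [a.val == true]

true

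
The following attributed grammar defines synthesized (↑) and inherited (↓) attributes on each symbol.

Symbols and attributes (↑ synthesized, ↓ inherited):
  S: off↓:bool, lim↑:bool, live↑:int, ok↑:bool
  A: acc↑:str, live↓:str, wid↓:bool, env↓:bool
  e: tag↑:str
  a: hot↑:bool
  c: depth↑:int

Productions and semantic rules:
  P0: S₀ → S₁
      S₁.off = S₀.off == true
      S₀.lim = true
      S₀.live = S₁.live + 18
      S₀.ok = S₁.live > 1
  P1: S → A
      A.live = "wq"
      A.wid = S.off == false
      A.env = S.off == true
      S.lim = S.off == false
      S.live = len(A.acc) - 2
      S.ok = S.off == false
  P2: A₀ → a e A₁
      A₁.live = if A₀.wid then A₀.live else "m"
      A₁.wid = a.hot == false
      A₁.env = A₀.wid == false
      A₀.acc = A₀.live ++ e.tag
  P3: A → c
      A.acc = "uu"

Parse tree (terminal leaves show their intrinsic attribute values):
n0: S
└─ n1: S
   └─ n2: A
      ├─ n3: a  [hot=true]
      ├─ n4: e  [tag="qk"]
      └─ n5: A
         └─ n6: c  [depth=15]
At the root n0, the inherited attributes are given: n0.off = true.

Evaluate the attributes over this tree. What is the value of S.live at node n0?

20

1. n0.off = true  [given at root]
2. n1.off = true  [S₀.off == true]
3. n2.live = "wq"  ["wq"]
4. n2.wid = false  [S.off == false]
5. n2.env = true  [S.off == true]
6. n3.hot = true  [terminal]
7. n4.tag = "qk"  [terminal]
8. n5.live = "m"  [if A₀.wid then A₀.live else "m"]
9. n5.wid = false  [a.hot == false]
10. n5.env = true  [A₀.wid == false]
11. n6.depth = 15  [terminal]
12. n5.acc = "uu"  ["uu"]
13. n2.acc = "wqqk"  [A₀.live ++ e.tag]
14. n1.lim = false  [S.off == false]
15. n1.live = 2  [len(A.acc) - 2]
16. n1.ok = false  [S.off == false]
17. n0.lim = true  [true]
18. n0.live = 20  [S₁.live + 18]
19. n0.ok = true  [S₁.live > 1]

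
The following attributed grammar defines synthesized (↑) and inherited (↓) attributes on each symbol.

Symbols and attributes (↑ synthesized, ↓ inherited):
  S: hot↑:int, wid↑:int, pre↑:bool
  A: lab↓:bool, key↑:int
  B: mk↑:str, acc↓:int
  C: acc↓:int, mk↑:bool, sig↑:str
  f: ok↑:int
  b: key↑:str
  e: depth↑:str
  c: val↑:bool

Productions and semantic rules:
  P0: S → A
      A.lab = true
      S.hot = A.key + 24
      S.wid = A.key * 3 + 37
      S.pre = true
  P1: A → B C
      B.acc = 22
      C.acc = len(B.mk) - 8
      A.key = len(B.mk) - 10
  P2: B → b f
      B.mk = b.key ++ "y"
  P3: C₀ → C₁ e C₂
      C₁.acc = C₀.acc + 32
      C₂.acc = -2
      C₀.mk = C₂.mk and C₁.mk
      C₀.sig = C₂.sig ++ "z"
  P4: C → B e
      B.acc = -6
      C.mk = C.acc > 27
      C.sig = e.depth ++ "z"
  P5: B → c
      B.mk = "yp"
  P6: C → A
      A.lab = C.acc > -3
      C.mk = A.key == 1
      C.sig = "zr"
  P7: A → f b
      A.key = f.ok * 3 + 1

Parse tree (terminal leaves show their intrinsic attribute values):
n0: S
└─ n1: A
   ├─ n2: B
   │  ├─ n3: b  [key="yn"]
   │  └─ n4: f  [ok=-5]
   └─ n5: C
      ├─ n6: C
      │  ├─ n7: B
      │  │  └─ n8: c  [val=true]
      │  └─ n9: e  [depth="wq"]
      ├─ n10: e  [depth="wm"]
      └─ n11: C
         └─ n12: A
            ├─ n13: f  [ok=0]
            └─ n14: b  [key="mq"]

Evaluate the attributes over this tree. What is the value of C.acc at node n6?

27

1. n1.lab = true  [true]
2. n2.acc = 22  [22]
3. n3.key = "yn"  [terminal]
4. n4.ok = -5  [terminal]
5. n2.mk = "yny"  [b.key ++ "y"]
6. n5.acc = -5  [len(B.mk) - 8]
7. n6.acc = 27  [C₀.acc + 32]
8. n7.acc = -6  [-6]
9. n8.val = true  [terminal]
10. n7.mk = "yp"  ["yp"]
11. n9.depth = "wq"  [terminal]
12. n6.mk = false  [C.acc > 27]
13. n6.sig = "wqz"  [e.depth ++ "z"]
14. n10.depth = "wm"  [terminal]
15. n11.acc = -2  [-2]
16. n12.lab = true  [C.acc > -3]
17. n13.ok = 0  [terminal]
18. n14.key = "mq"  [terminal]
19. n12.key = 1  [f.ok * 3 + 1]
20. n11.mk = true  [A.key == 1]
21. n11.sig = "zr"  ["zr"]
22. n5.mk = false  [C₂.mk and C₁.mk]
23. n5.sig = "zrz"  [C₂.sig ++ "z"]
24. n1.key = -7  [len(B.mk) - 10]
25. n0.hot = 17  [A.key + 24]
26. n0.wid = 16  [A.key * 3 + 37]
27. n0.pre = true  [true]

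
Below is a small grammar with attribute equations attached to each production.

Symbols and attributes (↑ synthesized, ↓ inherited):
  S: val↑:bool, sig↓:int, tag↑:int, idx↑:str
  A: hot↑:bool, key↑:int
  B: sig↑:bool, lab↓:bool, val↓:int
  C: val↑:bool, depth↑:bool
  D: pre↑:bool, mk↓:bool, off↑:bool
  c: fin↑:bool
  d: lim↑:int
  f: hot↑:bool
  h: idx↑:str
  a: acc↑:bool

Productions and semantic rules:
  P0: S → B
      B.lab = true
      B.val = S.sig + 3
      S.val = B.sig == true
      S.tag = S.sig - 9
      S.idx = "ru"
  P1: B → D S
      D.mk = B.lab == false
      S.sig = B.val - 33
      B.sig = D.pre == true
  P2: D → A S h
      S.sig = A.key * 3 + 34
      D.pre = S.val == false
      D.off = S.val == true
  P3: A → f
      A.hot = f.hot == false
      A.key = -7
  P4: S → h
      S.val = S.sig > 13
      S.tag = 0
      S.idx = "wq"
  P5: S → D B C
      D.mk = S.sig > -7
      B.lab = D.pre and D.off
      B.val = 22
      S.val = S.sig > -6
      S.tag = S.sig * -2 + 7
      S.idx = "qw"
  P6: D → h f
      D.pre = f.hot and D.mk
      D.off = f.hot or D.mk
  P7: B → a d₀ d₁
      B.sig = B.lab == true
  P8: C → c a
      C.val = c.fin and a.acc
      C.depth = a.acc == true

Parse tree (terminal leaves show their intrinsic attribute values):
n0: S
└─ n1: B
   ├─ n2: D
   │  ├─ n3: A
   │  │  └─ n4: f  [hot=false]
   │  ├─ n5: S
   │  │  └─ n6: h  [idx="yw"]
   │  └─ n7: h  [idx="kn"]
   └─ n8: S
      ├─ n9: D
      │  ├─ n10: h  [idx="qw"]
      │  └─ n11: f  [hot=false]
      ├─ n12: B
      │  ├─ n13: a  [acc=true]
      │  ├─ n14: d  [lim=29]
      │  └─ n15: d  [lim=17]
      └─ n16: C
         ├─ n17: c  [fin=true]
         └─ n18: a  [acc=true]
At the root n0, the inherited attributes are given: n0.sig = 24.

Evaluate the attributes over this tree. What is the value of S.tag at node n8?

1. n0.sig = 24  [given at root]
2. n1.lab = true  [true]
3. n1.val = 27  [S.sig + 3]
4. n2.mk = false  [B.lab == false]
5. n4.hot = false  [terminal]
6. n3.hot = true  [f.hot == false]
7. n3.key = -7  [-7]
8. n5.sig = 13  [A.key * 3 + 34]
9. n6.idx = "yw"  [terminal]
10. n5.val = false  [S.sig > 13]
11. n5.tag = 0  [0]
12. n5.idx = "wq"  ["wq"]
13. n7.idx = "kn"  [terminal]
14. n2.pre = true  [S.val == false]
15. n2.off = false  [S.val == true]
16. n8.sig = -6  [B.val - 33]
17. n9.mk = true  [S.sig > -7]
18. n10.idx = "qw"  [terminal]
19. n11.hot = false  [terminal]
20. n9.pre = false  [f.hot and D.mk]
21. n9.off = true  [f.hot or D.mk]
22. n12.lab = false  [D.pre and D.off]
23. n12.val = 22  [22]
24. n13.acc = true  [terminal]
25. n14.lim = 29  [terminal]
26. n15.lim = 17  [terminal]
27. n12.sig = false  [B.lab == true]
28. n17.fin = true  [terminal]
29. n18.acc = true  [terminal]
30. n16.val = true  [c.fin and a.acc]
31. n16.depth = true  [a.acc == true]
32. n8.val = false  [S.sig > -6]
33. n8.tag = 19  [S.sig * -2 + 7]
34. n8.idx = "qw"  ["qw"]
35. n1.sig = true  [D.pre == true]
36. n0.val = true  [B.sig == true]
37. n0.tag = 15  [S.sig - 9]
38. n0.idx = "ru"  ["ru"]

19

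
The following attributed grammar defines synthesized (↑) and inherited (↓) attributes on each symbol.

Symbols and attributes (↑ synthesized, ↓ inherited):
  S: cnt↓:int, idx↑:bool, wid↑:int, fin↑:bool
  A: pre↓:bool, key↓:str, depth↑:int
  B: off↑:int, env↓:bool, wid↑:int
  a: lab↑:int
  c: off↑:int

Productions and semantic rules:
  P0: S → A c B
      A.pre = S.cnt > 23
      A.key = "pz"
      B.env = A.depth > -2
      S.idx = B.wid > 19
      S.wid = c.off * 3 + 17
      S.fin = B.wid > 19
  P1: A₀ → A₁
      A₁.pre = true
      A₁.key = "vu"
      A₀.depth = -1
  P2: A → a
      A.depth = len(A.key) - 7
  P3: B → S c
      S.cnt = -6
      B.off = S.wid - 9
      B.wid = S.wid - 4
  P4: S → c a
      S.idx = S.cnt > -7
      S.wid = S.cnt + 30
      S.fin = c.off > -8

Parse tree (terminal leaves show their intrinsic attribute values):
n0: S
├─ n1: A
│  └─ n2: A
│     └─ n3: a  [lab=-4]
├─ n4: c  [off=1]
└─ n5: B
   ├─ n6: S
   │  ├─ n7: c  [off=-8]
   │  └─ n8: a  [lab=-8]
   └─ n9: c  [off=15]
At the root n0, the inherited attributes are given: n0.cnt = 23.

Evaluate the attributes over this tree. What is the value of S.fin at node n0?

1. n0.cnt = 23  [given at root]
2. n1.pre = false  [S.cnt > 23]
3. n1.key = "pz"  ["pz"]
4. n2.pre = true  [true]
5. n2.key = "vu"  ["vu"]
6. n3.lab = -4  [terminal]
7. n2.depth = -5  [len(A.key) - 7]
8. n1.depth = -1  [-1]
9. n4.off = 1  [terminal]
10. n5.env = true  [A.depth > -2]
11. n6.cnt = -6  [-6]
12. n7.off = -8  [terminal]
13. n8.lab = -8  [terminal]
14. n6.idx = true  [S.cnt > -7]
15. n6.wid = 24  [S.cnt + 30]
16. n6.fin = false  [c.off > -8]
17. n9.off = 15  [terminal]
18. n5.off = 15  [S.wid - 9]
19. n5.wid = 20  [S.wid - 4]
20. n0.idx = true  [B.wid > 19]
21. n0.wid = 20  [c.off * 3 + 17]
22. n0.fin = true  [B.wid > 19]

true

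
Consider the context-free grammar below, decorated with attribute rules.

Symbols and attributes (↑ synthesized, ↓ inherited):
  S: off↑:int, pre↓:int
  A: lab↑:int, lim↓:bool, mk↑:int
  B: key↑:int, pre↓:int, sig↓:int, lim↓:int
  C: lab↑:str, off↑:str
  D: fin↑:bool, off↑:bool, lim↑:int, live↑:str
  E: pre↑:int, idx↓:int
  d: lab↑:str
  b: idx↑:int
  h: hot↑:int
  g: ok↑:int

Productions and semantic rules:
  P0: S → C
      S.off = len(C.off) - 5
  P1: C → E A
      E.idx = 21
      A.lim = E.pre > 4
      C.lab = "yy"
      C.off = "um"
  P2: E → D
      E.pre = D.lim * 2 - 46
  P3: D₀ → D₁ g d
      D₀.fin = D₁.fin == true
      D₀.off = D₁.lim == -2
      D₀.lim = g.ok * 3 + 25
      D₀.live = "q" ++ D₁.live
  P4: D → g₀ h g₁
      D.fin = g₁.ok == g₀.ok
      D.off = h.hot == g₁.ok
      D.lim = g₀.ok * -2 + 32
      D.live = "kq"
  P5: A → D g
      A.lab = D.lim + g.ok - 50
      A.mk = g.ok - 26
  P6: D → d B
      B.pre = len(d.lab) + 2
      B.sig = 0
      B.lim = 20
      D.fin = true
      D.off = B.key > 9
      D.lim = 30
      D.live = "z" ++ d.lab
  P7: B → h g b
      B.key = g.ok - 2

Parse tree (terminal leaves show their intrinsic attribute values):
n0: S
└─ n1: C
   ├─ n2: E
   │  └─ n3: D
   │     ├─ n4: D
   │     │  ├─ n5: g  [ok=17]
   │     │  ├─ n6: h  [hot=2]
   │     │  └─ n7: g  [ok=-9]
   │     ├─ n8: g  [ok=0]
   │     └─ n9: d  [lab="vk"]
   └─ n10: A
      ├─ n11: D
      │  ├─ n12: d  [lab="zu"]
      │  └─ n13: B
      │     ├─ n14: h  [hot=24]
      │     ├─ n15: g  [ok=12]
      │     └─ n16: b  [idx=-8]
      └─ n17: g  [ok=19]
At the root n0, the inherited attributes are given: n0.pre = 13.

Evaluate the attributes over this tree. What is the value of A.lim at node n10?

1. n0.pre = 13  [given at root]
2. n2.idx = 21  [21]
3. n5.ok = 17  [terminal]
4. n6.hot = 2  [terminal]
5. n7.ok = -9  [terminal]
6. n4.fin = false  [g₁.ok == g₀.ok]
7. n4.off = false  [h.hot == g₁.ok]
8. n4.lim = -2  [g₀.ok * -2 + 32]
9. n4.live = "kq"  ["kq"]
10. n8.ok = 0  [terminal]
11. n9.lab = "vk"  [terminal]
12. n3.fin = false  [D₁.fin == true]
13. n3.off = true  [D₁.lim == -2]
14. n3.lim = 25  [g.ok * 3 + 25]
15. n3.live = "qkq"  ["q" ++ D₁.live]
16. n2.pre = 4  [D.lim * 2 - 46]
17. n10.lim = false  [E.pre > 4]
18. n12.lab = "zu"  [terminal]
19. n13.pre = 4  [len(d.lab) + 2]
20. n13.sig = 0  [0]
21. n13.lim = 20  [20]
22. n14.hot = 24  [terminal]
23. n15.ok = 12  [terminal]
24. n16.idx = -8  [terminal]
25. n13.key = 10  [g.ok - 2]
26. n11.fin = true  [true]
27. n11.off = true  [B.key > 9]
28. n11.lim = 30  [30]
29. n11.live = "zzu"  ["z" ++ d.lab]
30. n17.ok = 19  [terminal]
31. n10.lab = -1  [D.lim + g.ok - 50]
32. n10.mk = -7  [g.ok - 26]
33. n1.lab = "yy"  ["yy"]
34. n1.off = "um"  ["um"]
35. n0.off = -3  [len(C.off) - 5]

false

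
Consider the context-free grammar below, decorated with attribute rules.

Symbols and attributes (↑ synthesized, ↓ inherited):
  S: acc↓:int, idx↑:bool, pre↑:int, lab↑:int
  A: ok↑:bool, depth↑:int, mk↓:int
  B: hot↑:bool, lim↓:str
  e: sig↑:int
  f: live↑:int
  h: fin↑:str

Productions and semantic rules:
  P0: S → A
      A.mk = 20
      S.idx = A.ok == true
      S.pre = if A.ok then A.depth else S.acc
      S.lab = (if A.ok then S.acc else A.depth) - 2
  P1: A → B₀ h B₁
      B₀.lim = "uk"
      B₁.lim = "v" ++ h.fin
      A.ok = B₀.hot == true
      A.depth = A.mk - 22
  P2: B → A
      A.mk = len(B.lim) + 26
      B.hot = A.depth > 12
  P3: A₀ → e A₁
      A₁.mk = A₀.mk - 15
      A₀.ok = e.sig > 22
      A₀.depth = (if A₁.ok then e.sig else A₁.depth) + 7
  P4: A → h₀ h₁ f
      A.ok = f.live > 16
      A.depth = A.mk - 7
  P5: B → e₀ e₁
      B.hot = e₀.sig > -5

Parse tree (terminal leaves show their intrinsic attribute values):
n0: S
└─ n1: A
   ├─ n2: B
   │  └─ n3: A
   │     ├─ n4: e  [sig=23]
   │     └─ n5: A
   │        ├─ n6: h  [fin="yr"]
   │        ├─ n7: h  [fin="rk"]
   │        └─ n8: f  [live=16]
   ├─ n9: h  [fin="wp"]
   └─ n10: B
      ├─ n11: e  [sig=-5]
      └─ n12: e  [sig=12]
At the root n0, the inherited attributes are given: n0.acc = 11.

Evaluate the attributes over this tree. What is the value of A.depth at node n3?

13

1. n0.acc = 11  [given at root]
2. n1.mk = 20  [20]
3. n2.lim = "uk"  ["uk"]
4. n3.mk = 28  [len(B.lim) + 26]
5. n4.sig = 23  [terminal]
6. n5.mk = 13  [A₀.mk - 15]
7. n6.fin = "yr"  [terminal]
8. n7.fin = "rk"  [terminal]
9. n8.live = 16  [terminal]
10. n5.ok = false  [f.live > 16]
11. n5.depth = 6  [A.mk - 7]
12. n3.ok = true  [e.sig > 22]
13. n3.depth = 13  [(if A₁.ok then e.sig else A₁.depth) + 7]
14. n2.hot = true  [A.depth > 12]
15. n9.fin = "wp"  [terminal]
16. n10.lim = "vwp"  ["v" ++ h.fin]
17. n11.sig = -5  [terminal]
18. n12.sig = 12  [terminal]
19. n10.hot = false  [e₀.sig > -5]
20. n1.ok = true  [B₀.hot == true]
21. n1.depth = -2  [A.mk - 22]
22. n0.idx = true  [A.ok == true]
23. n0.pre = -2  [if A.ok then A.depth else S.acc]
24. n0.lab = 9  [(if A.ok then S.acc else A.depth) - 2]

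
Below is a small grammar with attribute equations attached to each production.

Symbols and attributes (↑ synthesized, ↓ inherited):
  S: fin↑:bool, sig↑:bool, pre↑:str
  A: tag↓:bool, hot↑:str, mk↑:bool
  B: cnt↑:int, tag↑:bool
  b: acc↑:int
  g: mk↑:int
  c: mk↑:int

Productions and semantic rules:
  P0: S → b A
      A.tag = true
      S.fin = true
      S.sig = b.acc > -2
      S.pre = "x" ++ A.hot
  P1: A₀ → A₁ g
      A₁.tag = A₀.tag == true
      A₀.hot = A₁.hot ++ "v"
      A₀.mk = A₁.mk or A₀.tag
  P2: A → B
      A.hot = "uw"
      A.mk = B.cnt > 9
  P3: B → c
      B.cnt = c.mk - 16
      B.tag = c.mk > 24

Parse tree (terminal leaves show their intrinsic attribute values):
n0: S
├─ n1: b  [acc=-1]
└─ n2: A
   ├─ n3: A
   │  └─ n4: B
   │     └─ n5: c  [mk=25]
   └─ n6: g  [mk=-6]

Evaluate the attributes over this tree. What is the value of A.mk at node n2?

true

1. n1.acc = -1  [terminal]
2. n2.tag = true  [true]
3. n3.tag = true  [A₀.tag == true]
4. n5.mk = 25  [terminal]
5. n4.cnt = 9  [c.mk - 16]
6. n4.tag = true  [c.mk > 24]
7. n3.hot = "uw"  ["uw"]
8. n3.mk = false  [B.cnt > 9]
9. n6.mk = -6  [terminal]
10. n2.hot = "uwv"  [A₁.hot ++ "v"]
11. n2.mk = true  [A₁.mk or A₀.tag]
12. n0.fin = true  [true]
13. n0.sig = true  [b.acc > -2]
14. n0.pre = "xuwv"  ["x" ++ A.hot]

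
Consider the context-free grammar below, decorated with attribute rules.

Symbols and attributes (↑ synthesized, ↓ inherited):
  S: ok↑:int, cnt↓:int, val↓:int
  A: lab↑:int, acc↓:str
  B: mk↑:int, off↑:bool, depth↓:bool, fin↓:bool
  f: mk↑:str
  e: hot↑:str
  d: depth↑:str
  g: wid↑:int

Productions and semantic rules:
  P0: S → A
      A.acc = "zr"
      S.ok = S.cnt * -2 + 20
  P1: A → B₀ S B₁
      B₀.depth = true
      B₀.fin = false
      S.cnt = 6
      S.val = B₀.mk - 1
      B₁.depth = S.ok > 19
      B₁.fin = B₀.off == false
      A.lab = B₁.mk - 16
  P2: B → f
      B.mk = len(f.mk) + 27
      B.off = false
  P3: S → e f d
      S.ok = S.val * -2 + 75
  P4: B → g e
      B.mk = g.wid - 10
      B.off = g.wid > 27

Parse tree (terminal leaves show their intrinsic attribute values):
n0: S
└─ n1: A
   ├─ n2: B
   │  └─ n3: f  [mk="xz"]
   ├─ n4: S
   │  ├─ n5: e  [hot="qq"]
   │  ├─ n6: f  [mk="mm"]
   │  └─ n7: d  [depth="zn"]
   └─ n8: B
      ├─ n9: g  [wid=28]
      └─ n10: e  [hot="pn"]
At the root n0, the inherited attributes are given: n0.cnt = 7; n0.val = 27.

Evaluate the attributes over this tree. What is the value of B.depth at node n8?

false

1. n0.cnt = 7  [given at root]
2. n0.val = 27  [given at root]
3. n1.acc = "zr"  ["zr"]
4. n2.depth = true  [true]
5. n2.fin = false  [false]
6. n3.mk = "xz"  [terminal]
7. n2.mk = 29  [len(f.mk) + 27]
8. n2.off = false  [false]
9. n4.cnt = 6  [6]
10. n4.val = 28  [B₀.mk - 1]
11. n5.hot = "qq"  [terminal]
12. n6.mk = "mm"  [terminal]
13. n7.depth = "zn"  [terminal]
14. n4.ok = 19  [S.val * -2 + 75]
15. n8.depth = false  [S.ok > 19]
16. n8.fin = true  [B₀.off == false]
17. n9.wid = 28  [terminal]
18. n10.hot = "pn"  [terminal]
19. n8.mk = 18  [g.wid - 10]
20. n8.off = true  [g.wid > 27]
21. n1.lab = 2  [B₁.mk - 16]
22. n0.ok = 6  [S.cnt * -2 + 20]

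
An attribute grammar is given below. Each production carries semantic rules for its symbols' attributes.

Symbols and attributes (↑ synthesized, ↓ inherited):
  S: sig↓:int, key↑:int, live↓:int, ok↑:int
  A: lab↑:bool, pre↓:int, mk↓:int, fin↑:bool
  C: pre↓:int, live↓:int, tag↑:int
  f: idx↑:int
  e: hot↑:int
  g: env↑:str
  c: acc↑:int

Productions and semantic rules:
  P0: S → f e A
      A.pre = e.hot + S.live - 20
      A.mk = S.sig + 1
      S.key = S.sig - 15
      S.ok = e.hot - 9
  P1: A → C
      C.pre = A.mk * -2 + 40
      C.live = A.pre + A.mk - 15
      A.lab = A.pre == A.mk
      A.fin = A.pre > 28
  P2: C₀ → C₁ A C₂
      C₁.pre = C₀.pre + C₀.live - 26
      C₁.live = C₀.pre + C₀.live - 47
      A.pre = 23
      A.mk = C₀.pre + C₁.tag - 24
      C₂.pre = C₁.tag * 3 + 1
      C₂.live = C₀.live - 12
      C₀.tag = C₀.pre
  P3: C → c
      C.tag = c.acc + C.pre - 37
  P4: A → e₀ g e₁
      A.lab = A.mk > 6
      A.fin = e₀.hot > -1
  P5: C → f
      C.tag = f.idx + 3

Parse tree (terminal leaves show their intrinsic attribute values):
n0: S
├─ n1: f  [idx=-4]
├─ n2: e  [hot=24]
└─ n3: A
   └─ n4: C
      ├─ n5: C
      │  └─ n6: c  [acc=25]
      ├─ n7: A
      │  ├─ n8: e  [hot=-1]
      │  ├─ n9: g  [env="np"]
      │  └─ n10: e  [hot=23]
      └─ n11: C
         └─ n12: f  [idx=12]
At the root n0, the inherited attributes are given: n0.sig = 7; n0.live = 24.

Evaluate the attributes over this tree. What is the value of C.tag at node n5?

7

1. n0.sig = 7  [given at root]
2. n0.live = 24  [given at root]
3. n1.idx = -4  [terminal]
4. n2.hot = 24  [terminal]
5. n3.pre = 28  [e.hot + S.live - 20]
6. n3.mk = 8  [S.sig + 1]
7. n4.pre = 24  [A.mk * -2 + 40]
8. n4.live = 21  [A.pre + A.mk - 15]
9. n5.pre = 19  [C₀.pre + C₀.live - 26]
10. n5.live = -2  [C₀.pre + C₀.live - 47]
11. n6.acc = 25  [terminal]
12. n5.tag = 7  [c.acc + C.pre - 37]
13. n7.pre = 23  [23]
14. n7.mk = 7  [C₀.pre + C₁.tag - 24]
15. n8.hot = -1  [terminal]
16. n9.env = "np"  [terminal]
17. n10.hot = 23  [terminal]
18. n7.lab = true  [A.mk > 6]
19. n7.fin = false  [e₀.hot > -1]
20. n11.pre = 22  [C₁.tag * 3 + 1]
21. n11.live = 9  [C₀.live - 12]
22. n12.idx = 12  [terminal]
23. n11.tag = 15  [f.idx + 3]
24. n4.tag = 24  [C₀.pre]
25. n3.lab = false  [A.pre == A.mk]
26. n3.fin = false  [A.pre > 28]
27. n0.key = -8  [S.sig - 15]
28. n0.ok = 15  [e.hot - 9]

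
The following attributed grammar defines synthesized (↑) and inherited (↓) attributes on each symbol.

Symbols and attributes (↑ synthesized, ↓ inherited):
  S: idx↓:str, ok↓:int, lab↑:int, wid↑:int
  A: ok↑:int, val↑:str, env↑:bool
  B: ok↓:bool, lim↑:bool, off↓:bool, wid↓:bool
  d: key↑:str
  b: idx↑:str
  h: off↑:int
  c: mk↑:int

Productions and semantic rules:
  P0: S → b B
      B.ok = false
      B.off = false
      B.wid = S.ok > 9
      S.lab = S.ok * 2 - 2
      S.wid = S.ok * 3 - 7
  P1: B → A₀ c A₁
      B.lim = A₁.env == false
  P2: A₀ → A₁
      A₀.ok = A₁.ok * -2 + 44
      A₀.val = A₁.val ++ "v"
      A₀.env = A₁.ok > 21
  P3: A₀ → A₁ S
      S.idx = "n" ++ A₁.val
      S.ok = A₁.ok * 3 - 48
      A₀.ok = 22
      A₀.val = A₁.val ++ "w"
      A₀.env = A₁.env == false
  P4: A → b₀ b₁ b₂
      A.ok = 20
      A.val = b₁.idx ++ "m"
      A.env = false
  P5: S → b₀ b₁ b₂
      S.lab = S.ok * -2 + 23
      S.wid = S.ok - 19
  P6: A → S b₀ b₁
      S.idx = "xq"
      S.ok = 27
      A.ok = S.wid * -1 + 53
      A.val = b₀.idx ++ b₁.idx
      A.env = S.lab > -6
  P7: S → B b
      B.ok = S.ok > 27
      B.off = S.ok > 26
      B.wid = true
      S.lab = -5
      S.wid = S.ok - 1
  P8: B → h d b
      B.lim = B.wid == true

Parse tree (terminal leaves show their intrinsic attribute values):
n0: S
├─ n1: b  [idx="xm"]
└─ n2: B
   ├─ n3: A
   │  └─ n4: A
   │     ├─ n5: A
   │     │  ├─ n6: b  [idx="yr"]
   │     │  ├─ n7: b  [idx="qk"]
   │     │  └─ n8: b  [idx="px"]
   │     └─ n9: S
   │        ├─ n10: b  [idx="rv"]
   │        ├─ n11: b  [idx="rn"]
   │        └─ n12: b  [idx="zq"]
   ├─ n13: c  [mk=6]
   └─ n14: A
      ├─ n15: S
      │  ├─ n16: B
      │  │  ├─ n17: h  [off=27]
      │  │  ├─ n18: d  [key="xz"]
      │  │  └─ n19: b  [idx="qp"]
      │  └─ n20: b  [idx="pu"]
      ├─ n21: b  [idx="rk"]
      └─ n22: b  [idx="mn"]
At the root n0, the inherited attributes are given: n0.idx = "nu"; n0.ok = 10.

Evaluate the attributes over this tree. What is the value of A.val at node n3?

"qkmwv"

1. n0.idx = "nu"  [given at root]
2. n0.ok = 10  [given at root]
3. n1.idx = "xm"  [terminal]
4. n2.ok = false  [false]
5. n2.off = false  [false]
6. n2.wid = true  [S.ok > 9]
7. n6.idx = "yr"  [terminal]
8. n7.idx = "qk"  [terminal]
9. n8.idx = "px"  [terminal]
10. n5.ok = 20  [20]
11. n5.val = "qkm"  [b₁.idx ++ "m"]
12. n5.env = false  [false]
13. n9.idx = "nqkm"  ["n" ++ A₁.val]
14. n9.ok = 12  [A₁.ok * 3 - 48]
15. n10.idx = "rv"  [terminal]
16. n11.idx = "rn"  [terminal]
17. n12.idx = "zq"  [terminal]
18. n9.lab = -1  [S.ok * -2 + 23]
19. n9.wid = -7  [S.ok - 19]
20. n4.ok = 22  [22]
21. n4.val = "qkmw"  [A₁.val ++ "w"]
22. n4.env = true  [A₁.env == false]
23. n3.ok = 0  [A₁.ok * -2 + 44]
24. n3.val = "qkmwv"  [A₁.val ++ "v"]
25. n3.env = true  [A₁.ok > 21]
26. n13.mk = 6  [terminal]
27. n15.idx = "xq"  ["xq"]
28. n15.ok = 27  [27]
29. n16.ok = false  [S.ok > 27]
30. n16.off = true  [S.ok > 26]
31. n16.wid = true  [true]
32. n17.off = 27  [terminal]
33. n18.key = "xz"  [terminal]
34. n19.idx = "qp"  [terminal]
35. n16.lim = true  [B.wid == true]
36. n20.idx = "pu"  [terminal]
37. n15.lab = -5  [-5]
38. n15.wid = 26  [S.ok - 1]
39. n21.idx = "rk"  [terminal]
40. n22.idx = "mn"  [terminal]
41. n14.ok = 27  [S.wid * -1 + 53]
42. n14.val = "rkmn"  [b₀.idx ++ b₁.idx]
43. n14.env = true  [S.lab > -6]
44. n2.lim = false  [A₁.env == false]
45. n0.lab = 18  [S.ok * 2 - 2]
46. n0.wid = 23  [S.ok * 3 - 7]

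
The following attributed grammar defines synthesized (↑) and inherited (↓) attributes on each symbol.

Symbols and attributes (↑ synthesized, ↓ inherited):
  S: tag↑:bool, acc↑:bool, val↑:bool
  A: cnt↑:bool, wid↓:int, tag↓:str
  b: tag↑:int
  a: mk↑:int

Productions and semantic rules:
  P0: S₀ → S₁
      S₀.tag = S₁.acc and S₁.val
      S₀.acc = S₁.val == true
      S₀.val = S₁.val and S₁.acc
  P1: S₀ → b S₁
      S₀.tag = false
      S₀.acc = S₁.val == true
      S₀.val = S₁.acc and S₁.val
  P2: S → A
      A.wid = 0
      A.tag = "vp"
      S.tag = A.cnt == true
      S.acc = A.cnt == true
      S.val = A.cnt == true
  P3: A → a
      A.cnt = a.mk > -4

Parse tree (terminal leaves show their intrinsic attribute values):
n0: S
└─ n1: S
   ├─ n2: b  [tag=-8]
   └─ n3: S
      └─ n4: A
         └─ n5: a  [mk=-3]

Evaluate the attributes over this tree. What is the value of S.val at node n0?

true

1. n2.tag = -8  [terminal]
2. n4.wid = 0  [0]
3. n4.tag = "vp"  ["vp"]
4. n5.mk = -3  [terminal]
5. n4.cnt = true  [a.mk > -4]
6. n3.tag = true  [A.cnt == true]
7. n3.acc = true  [A.cnt == true]
8. n3.val = true  [A.cnt == true]
9. n1.tag = false  [false]
10. n1.acc = true  [S₁.val == true]
11. n1.val = true  [S₁.acc and S₁.val]
12. n0.tag = true  [S₁.acc and S₁.val]
13. n0.acc = true  [S₁.val == true]
14. n0.val = true  [S₁.val and S₁.acc]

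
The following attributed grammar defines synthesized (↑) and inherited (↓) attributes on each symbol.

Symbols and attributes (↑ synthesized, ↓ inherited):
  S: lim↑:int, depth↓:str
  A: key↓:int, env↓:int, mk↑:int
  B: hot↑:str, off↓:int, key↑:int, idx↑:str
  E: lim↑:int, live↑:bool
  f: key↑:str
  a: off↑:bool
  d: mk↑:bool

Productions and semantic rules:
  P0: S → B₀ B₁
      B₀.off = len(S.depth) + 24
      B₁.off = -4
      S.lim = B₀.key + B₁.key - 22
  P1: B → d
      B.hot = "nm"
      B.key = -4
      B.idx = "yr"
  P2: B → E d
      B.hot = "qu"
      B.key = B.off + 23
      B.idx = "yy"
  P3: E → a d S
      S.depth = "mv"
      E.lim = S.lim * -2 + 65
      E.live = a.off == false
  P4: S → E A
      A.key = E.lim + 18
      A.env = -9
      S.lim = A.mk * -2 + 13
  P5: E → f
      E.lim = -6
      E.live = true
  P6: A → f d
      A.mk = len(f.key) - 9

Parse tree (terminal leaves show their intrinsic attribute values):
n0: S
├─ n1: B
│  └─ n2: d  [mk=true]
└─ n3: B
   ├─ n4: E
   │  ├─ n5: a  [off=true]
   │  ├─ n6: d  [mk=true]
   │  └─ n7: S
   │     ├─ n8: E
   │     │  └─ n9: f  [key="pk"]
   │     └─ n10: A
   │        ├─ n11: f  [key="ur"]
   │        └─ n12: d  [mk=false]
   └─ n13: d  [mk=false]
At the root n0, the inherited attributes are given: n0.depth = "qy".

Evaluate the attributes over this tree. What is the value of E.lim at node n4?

1. n0.depth = "qy"  [given at root]
2. n1.off = 26  [len(S.depth) + 24]
3. n2.mk = true  [terminal]
4. n1.hot = "nm"  ["nm"]
5. n1.key = -4  [-4]
6. n1.idx = "yr"  ["yr"]
7. n3.off = -4  [-4]
8. n5.off = true  [terminal]
9. n6.mk = true  [terminal]
10. n7.depth = "mv"  ["mv"]
11. n9.key = "pk"  [terminal]
12. n8.lim = -6  [-6]
13. n8.live = true  [true]
14. n10.key = 12  [E.lim + 18]
15. n10.env = -9  [-9]
16. n11.key = "ur"  [terminal]
17. n12.mk = false  [terminal]
18. n10.mk = -7  [len(f.key) - 9]
19. n7.lim = 27  [A.mk * -2 + 13]
20. n4.lim = 11  [S.lim * -2 + 65]
21. n4.live = false  [a.off == false]
22. n13.mk = false  [terminal]
23. n3.hot = "qu"  ["qu"]
24. n3.key = 19  [B.off + 23]
25. n3.idx = "yy"  ["yy"]
26. n0.lim = -7  [B₀.key + B₁.key - 22]

11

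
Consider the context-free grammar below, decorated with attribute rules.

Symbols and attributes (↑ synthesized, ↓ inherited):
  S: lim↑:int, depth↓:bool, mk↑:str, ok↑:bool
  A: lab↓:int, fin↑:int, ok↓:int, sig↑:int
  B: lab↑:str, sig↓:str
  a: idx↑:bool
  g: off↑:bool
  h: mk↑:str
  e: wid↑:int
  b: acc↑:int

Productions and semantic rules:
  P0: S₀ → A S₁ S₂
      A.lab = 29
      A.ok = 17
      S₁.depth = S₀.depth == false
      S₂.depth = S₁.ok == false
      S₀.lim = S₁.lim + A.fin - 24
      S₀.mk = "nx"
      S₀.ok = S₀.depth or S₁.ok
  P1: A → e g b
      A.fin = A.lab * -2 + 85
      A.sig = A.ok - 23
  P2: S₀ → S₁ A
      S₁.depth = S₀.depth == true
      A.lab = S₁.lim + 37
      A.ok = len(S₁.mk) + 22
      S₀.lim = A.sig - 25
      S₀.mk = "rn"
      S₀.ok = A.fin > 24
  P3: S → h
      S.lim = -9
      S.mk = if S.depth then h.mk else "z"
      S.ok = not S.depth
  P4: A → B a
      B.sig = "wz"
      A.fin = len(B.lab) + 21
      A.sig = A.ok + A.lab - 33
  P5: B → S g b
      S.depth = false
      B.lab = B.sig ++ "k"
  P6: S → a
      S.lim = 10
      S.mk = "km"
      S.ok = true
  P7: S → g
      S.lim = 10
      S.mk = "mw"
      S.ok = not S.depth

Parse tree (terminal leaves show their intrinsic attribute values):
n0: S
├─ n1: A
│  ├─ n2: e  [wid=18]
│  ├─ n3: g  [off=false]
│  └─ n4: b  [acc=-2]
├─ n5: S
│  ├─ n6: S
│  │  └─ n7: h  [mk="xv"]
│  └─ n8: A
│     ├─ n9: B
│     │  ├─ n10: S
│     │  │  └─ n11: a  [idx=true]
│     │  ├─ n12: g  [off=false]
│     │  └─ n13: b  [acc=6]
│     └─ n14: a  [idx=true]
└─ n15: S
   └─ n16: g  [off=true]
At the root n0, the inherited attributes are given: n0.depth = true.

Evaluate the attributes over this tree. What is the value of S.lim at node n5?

1. n0.depth = true  [given at root]
2. n1.lab = 29  [29]
3. n1.ok = 17  [17]
4. n2.wid = 18  [terminal]
5. n3.off = false  [terminal]
6. n4.acc = -2  [terminal]
7. n1.fin = 27  [A.lab * -2 + 85]
8. n1.sig = -6  [A.ok - 23]
9. n5.depth = false  [S₀.depth == false]
10. n6.depth = false  [S₀.depth == true]
11. n7.mk = "xv"  [terminal]
12. n6.lim = -9  [-9]
13. n6.mk = "z"  [if S.depth then h.mk else "z"]
14. n6.ok = true  [not S.depth]
15. n8.lab = 28  [S₁.lim + 37]
16. n8.ok = 23  [len(S₁.mk) + 22]
17. n9.sig = "wz"  ["wz"]
18. n10.depth = false  [false]
19. n11.idx = true  [terminal]
20. n10.lim = 10  [10]
21. n10.mk = "km"  ["km"]
22. n10.ok = true  [true]
23. n12.off = false  [terminal]
24. n13.acc = 6  [terminal]
25. n9.lab = "wzk"  [B.sig ++ "k"]
26. n14.idx = true  [terminal]
27. n8.fin = 24  [len(B.lab) + 21]
28. n8.sig = 18  [A.ok + A.lab - 33]
29. n5.lim = -7  [A.sig - 25]
30. n5.mk = "rn"  ["rn"]
31. n5.ok = false  [A.fin > 24]
32. n15.depth = true  [S₁.ok == false]
33. n16.off = true  [terminal]
34. n15.lim = 10  [10]
35. n15.mk = "mw"  ["mw"]
36. n15.ok = false  [not S.depth]
37. n0.lim = -4  [S₁.lim + A.fin - 24]
38. n0.mk = "nx"  ["nx"]
39. n0.ok = true  [S₀.depth or S₁.ok]

-7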